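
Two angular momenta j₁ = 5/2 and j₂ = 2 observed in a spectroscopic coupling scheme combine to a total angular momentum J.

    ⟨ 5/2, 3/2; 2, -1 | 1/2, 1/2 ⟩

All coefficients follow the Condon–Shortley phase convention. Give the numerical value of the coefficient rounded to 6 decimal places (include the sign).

j₁+j₂−J=4  J+j₁−j₂=1  J−j₁+j₂=0  j₁+j₂+J+1=6
(j₁±m₁, j₂±m₂, J±M) = (4,1,1,3,1,0)
P² = 48/5
sum k=1..1:
  [1] −1/6 = -1/6
S = -1/6
C² = P²·S² = 4/15 ; C = -0.516398

−√(4/15) ≈ -0.516398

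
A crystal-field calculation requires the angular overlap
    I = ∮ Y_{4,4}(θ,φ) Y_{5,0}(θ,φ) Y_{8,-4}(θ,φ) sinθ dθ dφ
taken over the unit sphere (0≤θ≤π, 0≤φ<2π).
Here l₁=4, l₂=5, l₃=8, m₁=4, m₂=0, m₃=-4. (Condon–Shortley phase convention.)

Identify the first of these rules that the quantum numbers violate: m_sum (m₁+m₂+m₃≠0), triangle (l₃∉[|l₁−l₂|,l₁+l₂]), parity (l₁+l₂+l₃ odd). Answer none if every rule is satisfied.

parity

m₁+m₂+m₃ = 4 + 0 − 4 = 0  ✓
triangle: |4−5|=1 ≤ l₃=8 ≤ 4+5=9  ✓
parity: l₁+l₂+l₃ = 17 is odd  ✗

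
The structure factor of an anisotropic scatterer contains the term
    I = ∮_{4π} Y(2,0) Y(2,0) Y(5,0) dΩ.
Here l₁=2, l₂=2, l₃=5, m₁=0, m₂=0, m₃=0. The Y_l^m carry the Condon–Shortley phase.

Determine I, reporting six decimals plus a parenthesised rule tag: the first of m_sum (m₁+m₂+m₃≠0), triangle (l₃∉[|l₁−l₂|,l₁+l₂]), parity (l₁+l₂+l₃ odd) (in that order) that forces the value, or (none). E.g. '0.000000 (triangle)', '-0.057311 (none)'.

0.000000 (triangle)

l₃=5 ∉ [0,4] — triangle fails ⇒ I = 0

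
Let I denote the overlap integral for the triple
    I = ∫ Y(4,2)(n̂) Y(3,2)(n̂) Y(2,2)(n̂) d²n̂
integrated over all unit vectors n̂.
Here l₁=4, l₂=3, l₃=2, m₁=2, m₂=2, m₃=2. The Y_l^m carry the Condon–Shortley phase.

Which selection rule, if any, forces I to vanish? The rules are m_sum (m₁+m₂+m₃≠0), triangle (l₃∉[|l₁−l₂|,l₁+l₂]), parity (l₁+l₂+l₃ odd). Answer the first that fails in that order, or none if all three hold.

azimuthal sum: 2 + 2 + 2 = 6  ✗
1 ≤ 2 ≤ 7 (triangle on l)
L = 4 + 3 + 2 = 9 (odd)

m_sum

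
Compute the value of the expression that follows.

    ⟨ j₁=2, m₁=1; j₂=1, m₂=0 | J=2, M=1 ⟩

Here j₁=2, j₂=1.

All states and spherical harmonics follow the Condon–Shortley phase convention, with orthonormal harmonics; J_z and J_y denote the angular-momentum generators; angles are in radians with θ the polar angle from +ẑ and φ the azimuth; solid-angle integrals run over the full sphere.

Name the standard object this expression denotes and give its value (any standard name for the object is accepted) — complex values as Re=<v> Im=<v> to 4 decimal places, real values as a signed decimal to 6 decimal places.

Clebsch–Gordan coefficient, +√(1/6) ≈ +0.408248

This is a Clebsch–Gordan (vector-coupling) coefficient.
j₁+j₂−J=1  J+j₁−j₂=3  J−j₁+j₂=1  j₁+j₂+J+1=6
(j₁±m₁, j₂±m₂, J±M) = (3,1,1,1,3,1)
P² = 3/2
sum k=0..1:
  [0] +1/2 = 1/2
  [1] −1/6 = -1/6
S = 1/3
C² = P²·S² = 1/6 ; C = +0.408248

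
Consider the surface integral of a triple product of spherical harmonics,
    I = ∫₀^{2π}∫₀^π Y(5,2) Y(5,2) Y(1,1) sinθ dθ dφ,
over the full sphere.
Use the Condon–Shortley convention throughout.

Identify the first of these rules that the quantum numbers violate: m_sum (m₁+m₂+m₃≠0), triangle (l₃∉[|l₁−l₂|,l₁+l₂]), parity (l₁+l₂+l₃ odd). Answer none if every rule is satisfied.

m₁+m₂+m₃ = 2 + 2 + 1 = 5  ✗
triangle: |5−5|=0 ≤ l₃=1 ≤ 5+5=10
parity: l₁+l₂+l₃ = 11 is odd

m_sum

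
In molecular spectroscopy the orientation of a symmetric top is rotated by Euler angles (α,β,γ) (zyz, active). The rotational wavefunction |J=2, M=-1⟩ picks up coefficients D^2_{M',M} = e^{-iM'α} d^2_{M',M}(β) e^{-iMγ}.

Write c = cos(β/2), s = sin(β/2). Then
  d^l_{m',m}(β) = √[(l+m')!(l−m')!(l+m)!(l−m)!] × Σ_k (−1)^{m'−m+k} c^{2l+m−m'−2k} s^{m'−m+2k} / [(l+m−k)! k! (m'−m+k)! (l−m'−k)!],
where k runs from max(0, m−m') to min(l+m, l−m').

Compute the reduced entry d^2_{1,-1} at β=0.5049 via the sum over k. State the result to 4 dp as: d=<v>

d^2_{1,-1}(β=0.5049) via the finite sum:
Half-angle: c=0.968303, s=0.249777. N=√(6·1·1·6)=6.000000
The bounds max(0,m−m')=0 and min(l+m,l−m')=1 give 2 terms
  k=0: (−1)^2·6.0000/(2)·0.9683^2·0.2498^2 = +0.175489
  k=1: (−1)^3·6.0000/(6)·0.9683^0·0.2498^4 = -0.003892
d^2_{1,-1}(0.5049) = +0.175489 -0.003892 = +0.171596

d=0.1716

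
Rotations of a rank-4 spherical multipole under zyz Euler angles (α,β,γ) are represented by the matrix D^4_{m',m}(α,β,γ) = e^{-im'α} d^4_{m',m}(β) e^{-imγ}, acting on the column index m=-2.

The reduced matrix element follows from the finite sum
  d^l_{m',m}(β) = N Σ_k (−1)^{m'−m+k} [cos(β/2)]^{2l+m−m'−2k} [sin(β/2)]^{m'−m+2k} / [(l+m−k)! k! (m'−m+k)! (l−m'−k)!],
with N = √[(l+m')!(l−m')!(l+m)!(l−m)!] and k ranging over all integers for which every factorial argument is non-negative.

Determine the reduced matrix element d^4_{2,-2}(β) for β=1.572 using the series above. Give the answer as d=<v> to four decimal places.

d=0.2485

d^4_{2,-2}(β=1.5720) via the finite sum:
c=cos(1.572000/2)=0.706681, s=sin(1.572000/2)=0.707532; N=√[720·2·2·720]=1440.000000
k: max(0,(-2)−(2))=0 … min(4+(-2),4−(2))=2
  k=0: (−1)^4·1440.0000/(96)·0.7067^4·0.7075^4 = +0.937497
  k=1: (−1)^5·1440.0000/(120)·0.7067^2·0.7075^6 = -0.751806
  k=2: (−1)^6·1440.0000/(1440)·0.7067^0·0.7075^8 = +0.062801
d^4_{2,-2}(1.5720) = +0.937497 -0.751806 +0.062801 = +0.248493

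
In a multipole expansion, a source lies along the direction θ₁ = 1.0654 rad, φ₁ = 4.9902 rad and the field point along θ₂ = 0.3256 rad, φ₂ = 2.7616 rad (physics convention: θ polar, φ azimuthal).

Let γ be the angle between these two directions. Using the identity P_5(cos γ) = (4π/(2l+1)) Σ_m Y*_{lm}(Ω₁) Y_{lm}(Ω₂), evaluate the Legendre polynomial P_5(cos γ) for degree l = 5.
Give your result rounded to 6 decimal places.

0.346596

Term-by-term m-sum for l=5 (normalisation 4π/11 = 1.142397):
  term(m=-5) = (0.000054, -0.000366)   from Y*(Ω₁)=(0.234114, -0.043023), Y(Ω₂)=(0.000502, -0.001471)
  term(m=-4) = (-0.005291, 0.002962)   from Y*(Ω₁)=(0.184741, 0.373296), Y(Ω₂)=(0.000740, 0.014540)
  term(m=-3) = (0.018964, 0.008076)   from Y*(Ω₁)=(-0.190355, 0.172893), Y(Ω₂)=(-0.033474, -0.072831)
  term(m=-2) = (0.013091, 0.050181)   from Y*(Ω₁)=(0.158392, 0.098341), Y(Ω₂)=(0.201628, 0.191632)
  term(m=-1) = (0.106009, -0.137212)   from Y*(Ω₁)=(-0.086680, 0.303941), Y(Ω₂)=(-0.509476, -0.203487)
  term(m=+0) = (0.037739, 0.000000)   from Y*(Ω₁)=(0.116257, -0.000000), Y(Ω₂)=(0.324615, 0.000000)
  term(m=+1) = (0.106009, 0.137212)   from Y*(Ω₁)=(0.086680, 0.303941), Y(Ω₂)=(0.509476, -0.203487)
  term(m=+2) = (0.013091, -0.050181)   from Y*(Ω₁)=(0.158392, -0.098341), Y(Ω₂)=(0.201628, -0.191632)
  term(m=+3) = (0.018964, -0.008076)   from Y*(Ω₁)=(0.190355, 0.172893), Y(Ω₂)=(0.033474, -0.072831)
  term(m=+4) = (-0.005291, -0.002962)   from Y*(Ω₁)=(0.184741, -0.373296), Y(Ω₂)=(0.000740, -0.014540)
  term(m=+5) = (0.000054, 0.000366)   from Y*(Ω₁)=(-0.234114, -0.043023), Y(Ω₂)=(-0.000502, -0.001471)
Accumulated sum (0.303394, 0.000000); after 4π/(2l+1) scaling, (0.346596, 0.000000) ⇒ P_5 = 0.346596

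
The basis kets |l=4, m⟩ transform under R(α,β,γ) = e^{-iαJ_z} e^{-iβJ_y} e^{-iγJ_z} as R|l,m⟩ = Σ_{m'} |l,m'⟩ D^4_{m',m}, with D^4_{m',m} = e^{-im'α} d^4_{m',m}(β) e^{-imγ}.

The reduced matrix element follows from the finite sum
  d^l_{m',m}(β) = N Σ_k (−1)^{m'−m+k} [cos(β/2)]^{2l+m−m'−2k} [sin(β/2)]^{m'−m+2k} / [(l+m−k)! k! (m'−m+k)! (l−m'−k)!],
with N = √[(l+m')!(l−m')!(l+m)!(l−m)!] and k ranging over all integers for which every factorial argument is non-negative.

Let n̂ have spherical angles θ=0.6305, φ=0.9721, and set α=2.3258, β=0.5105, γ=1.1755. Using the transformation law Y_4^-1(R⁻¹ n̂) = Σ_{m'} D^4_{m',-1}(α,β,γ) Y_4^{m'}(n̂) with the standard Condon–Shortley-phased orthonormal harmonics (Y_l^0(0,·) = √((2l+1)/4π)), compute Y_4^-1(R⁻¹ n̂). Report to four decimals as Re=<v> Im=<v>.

Re=-0.2593 Im=-0.0163

Need the full column D^4_{m',-1} for m'=−4..4 at α=2.3258, β=0.5105, γ=1.1755.
cos(β/2)=0.967600, sin(β/2)=0.252487
d^4_{-4,-1}: single k=3 term ⇒ +0.102163;  D = -0.050485-0.088817i
d^4_{-3,-1}: k∈[2..3] ⇒ +0.415265 -0.047126 = +0.368139;  D = -0.108412+0.351814i
d^4_{-2,-1}: k∈[1..3] ⇒ +0.850643 -0.289604 +0.013146 = +0.574185;  D = +0.515494-0.252892i
d^4_{-1,-1}: k∈[0..3] ⇒ +0.768365 -0.784777 +0.106872 -0.002426 = +0.088035;  D = -0.082400-0.030988i
d^4_{0,-1}: k∈[0..3] ⇒ -0.896657 +0.366323 -0.024943 +0.000283 = -0.554993;  D = -0.213718-0.512194i
d^4_{1,-1}: k∈[0..3] ⇒ +0.523184 -0.106872 +0.003638 -0.000017 = +0.419935;  D = +0.171423-0.383353i
d^4_{2,-1}: k∈[0..2] ⇒ -0.193069 +0.019719 -0.000269 = -0.173619;  D = +0.163995-0.057000i
d^4_{3,-1}: k∈[0..1] ⇒ +0.047126 -0.001925 = +0.045201;  D = +0.040066+0.020924i
d^4_{4,-1}: single k=0 term ⇒ -0.006956;  D = +0.001880+0.006697i
Y_4^{m'}(θ=0.6305,φ=0.9721) and Σ D·Y over m':
  (-0.0505-0.0888i)·(-0.0392+0.0363i)  (-0.1084+0.3518i)·(-0.2019-0.0463i)  (+0.5155-0.2529i)·(-0.1513-0.3862i)  (-0.0824-0.0310i)·(+0.1990-0.2916i)  (-0.2137-0.5122i)·(-0.1771+0.0000i)  (+0.1714-0.3834i)·(-0.1990-0.2916i)  (+0.1640-0.0570i)·(-0.1513+0.3862i)  (+0.0401+0.0209i)·(+0.2019-0.0463i)  (+0.0019+0.0067i)·(-0.0392-0.0363i)
Y_4^-1(R⁻¹ n̂) = -0.259309-0.016307i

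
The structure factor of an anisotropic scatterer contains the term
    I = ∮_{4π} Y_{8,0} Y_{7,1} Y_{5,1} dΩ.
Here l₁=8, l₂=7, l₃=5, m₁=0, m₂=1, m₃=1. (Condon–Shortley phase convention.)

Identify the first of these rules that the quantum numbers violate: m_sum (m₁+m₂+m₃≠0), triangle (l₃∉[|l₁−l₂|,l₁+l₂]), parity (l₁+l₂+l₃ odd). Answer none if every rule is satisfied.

m_sum

azimuthal sum: 0 + 1 + 1 = 2  ✗
1 ≤ 5 ≤ 15 (triangle on l)
L = 8 + 7 + 5 = 20 (even)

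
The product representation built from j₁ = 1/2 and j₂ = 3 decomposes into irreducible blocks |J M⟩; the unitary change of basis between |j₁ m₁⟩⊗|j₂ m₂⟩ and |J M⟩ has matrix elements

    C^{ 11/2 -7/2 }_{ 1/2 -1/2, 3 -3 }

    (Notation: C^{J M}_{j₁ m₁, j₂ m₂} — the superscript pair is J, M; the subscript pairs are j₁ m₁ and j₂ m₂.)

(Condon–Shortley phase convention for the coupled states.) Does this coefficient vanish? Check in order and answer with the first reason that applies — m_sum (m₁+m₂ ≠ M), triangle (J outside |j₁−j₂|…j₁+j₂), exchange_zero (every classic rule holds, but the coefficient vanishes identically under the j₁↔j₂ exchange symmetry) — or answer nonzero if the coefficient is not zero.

m-sum: m₁+m₂ = -1/2+(-3) = -7/2, M = -7/2  ✓
triangle: need |j₁−j₂| ≤ J ≤ j₁+j₂, i.e. J ∈ [5/2, 7/2]; J = 11/2 is outside ✗ ⇒ coefficient is 0

triangle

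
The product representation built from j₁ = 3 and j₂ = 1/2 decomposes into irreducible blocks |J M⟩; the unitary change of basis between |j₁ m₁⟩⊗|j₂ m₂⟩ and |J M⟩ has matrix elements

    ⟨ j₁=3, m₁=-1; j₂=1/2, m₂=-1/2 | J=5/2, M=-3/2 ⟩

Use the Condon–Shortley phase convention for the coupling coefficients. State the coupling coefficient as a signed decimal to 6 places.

+0.534522  (= +√(2/7))

triangle: 1!·5!·0!/7! = 120/5040
(j±m)!: 2!·4!·0!·1!·1!·4! = 1152
prefactor² = (2J+1)·Δ·N² = 1152/7
  k=0: +1/(0!·1!·4!·0!·1!·0!) = 1/24
Σ = 1/24  ⇒  CG² = 1152/7·(1/24)² = 2/7
CG = +√(2/7) = +0.534522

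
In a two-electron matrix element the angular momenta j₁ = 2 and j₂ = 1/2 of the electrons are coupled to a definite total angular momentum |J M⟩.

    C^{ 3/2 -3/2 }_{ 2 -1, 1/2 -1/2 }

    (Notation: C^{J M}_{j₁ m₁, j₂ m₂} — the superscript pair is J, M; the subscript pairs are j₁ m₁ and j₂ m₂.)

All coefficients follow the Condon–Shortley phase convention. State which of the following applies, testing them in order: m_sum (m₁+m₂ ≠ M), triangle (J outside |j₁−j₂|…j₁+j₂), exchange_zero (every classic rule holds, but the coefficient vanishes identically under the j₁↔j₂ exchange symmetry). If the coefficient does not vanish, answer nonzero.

nonzero

m-sum: m₁+m₂ = -1+(-1/2) = -3/2, M = -3/2  ✓
triangle: |j₁−j₂| = 3/2 ≤ J = 3/2 ≤ j₁+j₂ = 5/2  ✓
exchange: j₁≠j₂ or m₁≠m₂ — the exchange symmetry imposes no constraint here
value check: CG = +√(1/5) = +0.447214 ≠ 0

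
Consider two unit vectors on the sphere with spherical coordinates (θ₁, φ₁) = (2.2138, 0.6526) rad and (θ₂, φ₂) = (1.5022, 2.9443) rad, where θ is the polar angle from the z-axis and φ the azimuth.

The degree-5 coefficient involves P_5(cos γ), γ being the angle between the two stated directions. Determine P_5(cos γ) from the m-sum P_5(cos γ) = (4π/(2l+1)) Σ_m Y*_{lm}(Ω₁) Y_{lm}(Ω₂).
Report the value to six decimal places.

Term-by-term m-sum for l=5 (normalisation 4π/11 = 1.142397):
  [-5]  conj(Y_{5,-5})(Ω₁) = (-0.151249, -0.018454) ; Y_{5,-5}(Ω₂) = (-0.253039, -0.382593) ; Δ = (0.031212, 0.062536)
  [-4]  conj(Y_{5,-4})(Ω₁) = (0.311259, -0.182871) ; Y_{5,-4}(Ω₂) = (0.070202, 0.070734) ; Δ = (0.034786, 0.009179)
  [-3]  conj(Y_{5,-3})(Ω₁) = (-0.149622, 0.367119) ; Y_{5,-3}(Ω₂) = (0.273022, 0.183547) ; Δ = (-0.108234, 0.072769)
  [-2]  conj(Y_{5,-2})(Ω₁) = (-0.013422, -0.049342) ; Y_{5,-2}(Ω₂) = (-0.105229, -0.043820) ; Δ = (-0.000750, 0.005780)
  [-1]  conj(Y_{5,-1})(Ω₁) = (-0.268599, -0.205294) ; Y_{5,-1}(Ω₂) = (-0.292866, -0.058542) ; Δ = (0.066645, 0.075848)
  [+0]  conj(Y_{5,0})(Ω₁) = (0.141890, -0.000000) ; Y_{5,0}(Ω₂) = (0.117616, 0.000000) ; Δ = (0.016688, 0.000000)
  [+1]  conj(Y_{5,1})(Ω₁) = (0.268599, -0.205294) ; Y_{5,1}(Ω₂) = (0.292866, -0.058542) ; Δ = (0.066645, -0.075848)
  [+2]  conj(Y_{5,2})(Ω₁) = (-0.013422, 0.049342) ; Y_{5,2}(Ω₂) = (-0.105229, 0.043820) ; Δ = (-0.000750, -0.005780)
  [+3]  conj(Y_{5,3})(Ω₁) = (0.149622, 0.367119) ; Y_{5,3}(Ω₂) = (-0.273022, 0.183547) ; Δ = (-0.108234, -0.072769)
  [+4]  conj(Y_{5,4})(Ω₁) = (0.311259, 0.182871) ; Y_{5,4}(Ω₂) = (0.070202, -0.070734) ; Δ = (0.034786, -0.009179)
  [+5]  conj(Y_{5,5})(Ω₁) = (0.151249, -0.018454) ; Y_{5,5}(Ω₂) = (0.253039, -0.382593) ; Δ = (0.031212, -0.062536)
Σ over m = (0.064008, 0.000000); ×(4π/11) → (0.073123, 0.000000). Real part: 0.073123

0.073123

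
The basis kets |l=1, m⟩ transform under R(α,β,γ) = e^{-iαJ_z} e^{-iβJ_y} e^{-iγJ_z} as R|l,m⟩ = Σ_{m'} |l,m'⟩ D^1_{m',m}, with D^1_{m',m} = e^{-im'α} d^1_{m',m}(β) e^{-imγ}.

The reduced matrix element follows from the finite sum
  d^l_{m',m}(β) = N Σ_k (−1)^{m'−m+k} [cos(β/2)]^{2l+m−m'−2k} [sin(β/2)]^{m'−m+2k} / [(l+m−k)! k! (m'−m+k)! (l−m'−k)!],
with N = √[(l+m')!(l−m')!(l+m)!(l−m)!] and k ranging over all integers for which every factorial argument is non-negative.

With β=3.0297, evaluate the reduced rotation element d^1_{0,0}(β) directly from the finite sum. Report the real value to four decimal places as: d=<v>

d^1_{0,0}(β=3.0297) via the finite sum:
With c≡cos(β/2)=0.055917 and s≡sin(β/2)=0.998435, N=[1·1·1·1]^{1/2}=1.000000
Admissible k: 0..1 (factorial args all ≥0)
  k=0: (−1)^0·1.0000/(1)·0.0559^2·0.9984^0 = +0.003127
  k=1: (−1)^1·1.0000/(1)·0.0559^0·0.9984^2 = -0.996873
d^1_{0,0}(3.0297) = +0.003127 -0.996873 = -0.993747

d=-0.9937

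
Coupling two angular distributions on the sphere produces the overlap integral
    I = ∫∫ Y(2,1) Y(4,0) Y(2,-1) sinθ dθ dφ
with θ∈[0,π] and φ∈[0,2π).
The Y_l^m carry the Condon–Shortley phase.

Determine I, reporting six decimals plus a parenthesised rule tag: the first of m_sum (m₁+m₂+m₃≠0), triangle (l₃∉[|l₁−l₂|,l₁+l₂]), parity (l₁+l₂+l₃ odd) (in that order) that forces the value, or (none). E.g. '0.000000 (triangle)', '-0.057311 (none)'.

0.161197 (none)

m-sum 0 ✓  L=8 even ✓  2≤2≤6 ✓
Π(2lᵢ+1) = 5×9×5 = 225
triangle coeff Δ(2,4,2) = 1/630
Σ_t [2,2]: t=2:+1/16 = 1/16
(3j)²=2/35 [(2 4 2; 0 0 0)], sign=+1
Σ_t [1,1]: t=1:−1/36 = -1/36
(3j)²=8/315 [(2 4 2; 1 0 -1)], sign=+1
⇒ 4πI² = 16/49
I = (+1)√(16/49/(4π)) = 0.16119702
No selection rule forces the value: the integral is nonzero (none).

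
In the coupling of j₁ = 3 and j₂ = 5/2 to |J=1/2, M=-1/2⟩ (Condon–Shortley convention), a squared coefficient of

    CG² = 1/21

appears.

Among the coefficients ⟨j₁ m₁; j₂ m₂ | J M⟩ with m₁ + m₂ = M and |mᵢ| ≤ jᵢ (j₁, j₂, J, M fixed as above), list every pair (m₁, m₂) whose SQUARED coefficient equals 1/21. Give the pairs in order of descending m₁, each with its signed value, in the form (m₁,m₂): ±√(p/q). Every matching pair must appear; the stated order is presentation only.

Admissible pairs with m₁+m₂ = M = -1/2: (-3,5/2), (-2,3/2), (-1,1/2), (0,-1/2), (1,-3/2), (2,-5/2)
  (m₁,m₂)=(2,-5/2): CG² = 1/21, CG = +√(1/21)   ← matches the target
  (m₁,m₂)=(1,-3/2): CG² = 2/21, CG = −√(2/21)
  (m₁,m₂)=(0,-1/2): CG² = 1/7, CG = +√(1/7)
  (m₁,m₂)=(-1,1/2): CG² = 4/21, CG = −√(4/21)
  (m₁,m₂)=(-2,3/2): CG² = 5/21, CG = +√(5/21)
  (m₁,m₂)=(-3,5/2): CG² = 2/7, CG = −√(2/7)
Pairs with CG² = 1/21: (2,-5/2): +√(1/21)

(2,-5/2): +√(1/21)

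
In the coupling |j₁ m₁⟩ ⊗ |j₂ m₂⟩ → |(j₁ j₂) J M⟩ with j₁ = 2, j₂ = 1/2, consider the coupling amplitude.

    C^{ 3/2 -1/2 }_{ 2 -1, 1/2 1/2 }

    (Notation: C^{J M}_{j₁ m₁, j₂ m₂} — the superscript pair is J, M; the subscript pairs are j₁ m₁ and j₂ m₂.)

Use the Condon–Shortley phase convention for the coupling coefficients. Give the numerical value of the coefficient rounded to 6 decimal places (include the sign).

-0.774597  (= −√(3/5))

j₁+j₂−J=1  J+j₁−j₂=3  J−j₁+j₂=0  j₁+j₂+J+1=5
(j₁±m₁, j₂±m₂, J±M) = (1,3,1,0,1,2)
P² = 12/5
sum k=1..1:
  [1] −1/2 = -1/2
S = -1/2
C² = P²·S² = 3/5 ; C = -0.774597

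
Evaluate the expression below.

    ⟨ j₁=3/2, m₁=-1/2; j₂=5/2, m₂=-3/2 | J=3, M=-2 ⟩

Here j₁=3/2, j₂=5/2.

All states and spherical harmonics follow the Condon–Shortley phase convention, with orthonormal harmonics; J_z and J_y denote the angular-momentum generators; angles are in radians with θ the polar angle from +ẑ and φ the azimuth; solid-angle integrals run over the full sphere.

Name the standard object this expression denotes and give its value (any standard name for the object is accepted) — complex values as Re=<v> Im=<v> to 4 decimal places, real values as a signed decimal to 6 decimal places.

This is a Clebsch–Gordan (vector-coupling) coefficient.
triangle: 1!*2!*4!/8! = 48/40320
(j±m)!: 1!*2!*1!*4!*1!*5! = 5760
prefactor² = (2J+1)*Δ*N² = 48
  k=0: +1/(0!*1!*2!*1!*0!*3!) = 1/12
  k=1: −1/(1!*0!*1!*0!*1!*4!) = -1/24
Σ = 1/24  ⇒  CG² = 48*(1/24)² = 1/12
CG = +√(1/12) = +0.288675

Clebsch–Gordan coefficient, +√(1/12) ≈ +0.288675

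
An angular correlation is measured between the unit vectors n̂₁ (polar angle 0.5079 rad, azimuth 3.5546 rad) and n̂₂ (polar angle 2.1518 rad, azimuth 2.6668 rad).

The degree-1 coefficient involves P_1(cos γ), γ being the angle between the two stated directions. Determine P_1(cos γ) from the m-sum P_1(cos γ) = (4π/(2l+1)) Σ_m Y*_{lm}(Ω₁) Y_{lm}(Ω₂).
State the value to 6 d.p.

Term-by-term m-sum for l=1 (normalisation 4π/3 = 4.188790):
  [-1]  conj(Y_{1,-1})(Ω₁) = -0.153901-0.067441i ; Y_{1,-1}(Ω₂) = -0.256858-0.132027i ; Δ = +0.030626+0.037642i
  [+0]  conj(Y_{1,0})(Ω₁) = +0.426925-0.000000i ; Y_{1,0}(Ω₂) = -0.268176+0.000000i ; Δ = -0.114491+0.000000i
  [+1]  conj(Y_{1,1})(Ω₁) = +0.153901-0.067441i ; Y_{1,1}(Ω₂) = +0.256858-0.132027i ; Δ = +0.030626-0.037642i
Σ over m = -0.053238+0.000000i; ×(4π/3) → -0.223003+0.000000i. Real part: -0.223003

-0.223003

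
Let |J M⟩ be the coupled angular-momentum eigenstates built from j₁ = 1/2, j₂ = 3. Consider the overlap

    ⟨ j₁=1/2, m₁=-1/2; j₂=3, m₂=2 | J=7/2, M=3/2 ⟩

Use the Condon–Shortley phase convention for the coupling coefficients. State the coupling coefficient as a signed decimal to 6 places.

triangle: 0!·1!·6!/8! = 720/40320
(j±m)!: 0!·1!·5!·1!·5!·2! = 28800
prefactor² = (2J+1)·Δ·N² = 28800/7
  k=0: +1/(0!·0!·1!·5!·0!·1!) = 1/120
Σ = 1/120  ⇒  CG² = 28800/7·(1/120)² = 2/7
CG = +√(2/7) = +0.534522

+√(2/7) = +0.534522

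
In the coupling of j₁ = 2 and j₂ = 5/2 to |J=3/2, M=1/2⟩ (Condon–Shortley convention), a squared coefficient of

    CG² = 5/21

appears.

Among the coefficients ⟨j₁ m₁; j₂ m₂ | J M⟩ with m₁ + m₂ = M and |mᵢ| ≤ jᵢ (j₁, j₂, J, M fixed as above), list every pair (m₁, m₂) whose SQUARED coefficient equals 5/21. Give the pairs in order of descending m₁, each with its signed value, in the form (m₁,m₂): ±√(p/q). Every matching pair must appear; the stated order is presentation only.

(1,-1/2): −√(5/21)

Admissible pairs with m₁+m₂ = M = 1/2: (-2,5/2), (-1,3/2), (0,1/2), (1,-1/2), (2,-3/2)
  (m₁,m₂)=(2,-3/2): CG² = 32/105, CG = +√(32/105)
  (m₁,m₂)=(1,-1/2): CG² = 5/21, CG = −√(5/21)   ← matches the target
  (m₁,m₂)=(0,1/2): CG² = 2/35, CG = +√(2/35)
  (m₁,m₂)=(-1,3/2): CG² = 2/105, CG = +√(2/105)
  (m₁,m₂)=(-2,5/2): CG² = 8/21, CG = −√(8/21)
Pairs with CG² = 5/21: (1,-1/2): −√(5/21)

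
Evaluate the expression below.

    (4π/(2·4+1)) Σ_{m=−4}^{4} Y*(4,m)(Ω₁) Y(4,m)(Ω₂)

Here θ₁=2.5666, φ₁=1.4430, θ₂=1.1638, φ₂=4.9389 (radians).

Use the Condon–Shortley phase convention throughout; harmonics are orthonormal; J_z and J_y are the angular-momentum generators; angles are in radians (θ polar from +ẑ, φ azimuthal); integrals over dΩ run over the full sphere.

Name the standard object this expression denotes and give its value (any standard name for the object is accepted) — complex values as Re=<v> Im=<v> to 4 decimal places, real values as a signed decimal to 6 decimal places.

This sum is the spherical-harmonic addition theorem: it equals the Legendre polynomial P_l(cos γ) of the angle γ between the two directions.
Term-by-term m-sum for l=4 (normalisation 4π/9 = 1.396263):
  [-4]  conj(Y_{4,-4})(Ω₁) = 0.03376 - 0.01894j ; Y_{4,-4}(Ω₂) = 0.19413 - 0.24770j ; Δ = 0.00186 - 0.01204j
  [-3]  conj(Y_{4,-3})(Ω₁) = 0.06320 + 0.15668j ; Y_{4,-3}(Ω₂) = -0.24113 - 0.29847j ; Δ = 0.03153 - 0.05664j
  [-2]  conj(Y_{4,-2})(Ω₁) = -0.37616 + 0.09829j ; Y_{4,-2}(Ω₂) = -0.02458 + 0.01196j ; Δ = 0.00807 - 0.00692j
  [-1]  conj(Y_{4,-1})(Ω₁) = -0.05310 - 0.41325j ; Y_{4,-1}(Ω₂) = -0.07350 - 0.31893j ; Δ = -0.12789 + 0.04731j
  [+0]  conj(Y_{4,0})(Ω₁) = -0.08131 + 0.00000j ; Y_{4,0}(Ω₂) = -0.08903 + 0.00000j ; Δ = 0.00724 + 0.00000j
  [+1]  conj(Y_{4,1})(Ω₁) = 0.05310 - 0.41325j ; Y_{4,1}(Ω₂) = 0.07350 - 0.31893j ; Δ = -0.12789 - 0.04731j
  [+2]  conj(Y_{4,2})(Ω₁) = -0.37616 - 0.09829j ; Y_{4,2}(Ω₂) = -0.02458 - 0.01196j ; Δ = 0.00807 + 0.00692j
  [+3]  conj(Y_{4,3})(Ω₁) = -0.06320 + 0.15668j ; Y_{4,3}(Ω₂) = 0.24113 - 0.29847j ; Δ = 0.03153 + 0.05664j
  [+4]  conj(Y_{4,4})(Ω₁) = 0.03376 + 0.01894j ; Y_{4,4}(Ω₂) = 0.19413 + 0.24770j ; Δ = 0.00186 + 0.01204j
Σ over m = -0.16563 + 0.00000j; ×(4π/9) → -0.23127 + 0.00000j. Real part: -0.231267

Legendre polynomial (addition theorem), -0.231267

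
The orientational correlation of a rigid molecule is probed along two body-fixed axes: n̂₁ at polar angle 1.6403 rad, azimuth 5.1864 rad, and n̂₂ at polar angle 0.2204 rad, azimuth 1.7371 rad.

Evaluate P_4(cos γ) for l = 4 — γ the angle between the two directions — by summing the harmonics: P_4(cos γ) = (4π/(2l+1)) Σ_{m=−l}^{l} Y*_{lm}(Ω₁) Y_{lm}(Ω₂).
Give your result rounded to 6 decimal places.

0.115380

Term-by-term m-sum for l=4 (normalisation 4π/9 = 1.396263):
  [-4]  conj(Y_{4,-4})(Ω₁) = (-0.140048, 0.415296) ; Y_{4,-4}(Ω₂) = (0.000795, -0.000624) ; Δ = (0.000148, 0.000418)
  [-3]  conj(Y_{4,-3})(Ω₁) = (0.085344, -0.012791) ; Y_{4,-3}(Ω₂) = (0.006106, 0.011207) ; Δ = (0.000664, 0.000878)
  [-2]  conj(Y_{4,-2})(Ω₁) = (0.187627, 0.261281) ; Y_{4,-2}(Ω₂) = (-0.085617, 0.029576) ; Δ = (-0.023792, -0.016821)
  [-1]  conj(Y_{4,-1})(Ω₁) = (0.044377, -0.086501) ; Y_{4,-1}(Ω₂) = (-0.061238, -0.364828) ; Δ = (-0.034276, -0.010893)
  [+0]  conj(Y_{4,0})(Ω₁) = (0.302137, -0.000000) ; Y_{4,0}(Ω₂) = (0.652503, 0.000000) ; Δ = (0.197145, 0.000000)
  [+1]  conj(Y_{4,1})(Ω₁) = (-0.044377, -0.086501) ; Y_{4,1}(Ω₂) = (0.061238, -0.364828) ; Δ = (-0.034276, 0.010893)
  [+2]  conj(Y_{4,2})(Ω₁) = (0.187627, -0.261281) ; Y_{4,2}(Ω₂) = (-0.085617, -0.029576) ; Δ = (-0.023792, 0.016821)
  [+3]  conj(Y_{4,3})(Ω₁) = (-0.085344, -0.012791) ; Y_{4,3}(Ω₂) = (-0.006106, 0.011207) ; Δ = (0.000664, -0.000878)
  [+4]  conj(Y_{4,4})(Ω₁) = (-0.140048, -0.415296) ; Y_{4,4}(Ω₂) = (0.000795, 0.000624) ; Δ = (0.000148, -0.000418)
Σ over m = (0.082635, -0.000000); ×(4π/9) → (0.115380, -0.000000). Real part: 0.115380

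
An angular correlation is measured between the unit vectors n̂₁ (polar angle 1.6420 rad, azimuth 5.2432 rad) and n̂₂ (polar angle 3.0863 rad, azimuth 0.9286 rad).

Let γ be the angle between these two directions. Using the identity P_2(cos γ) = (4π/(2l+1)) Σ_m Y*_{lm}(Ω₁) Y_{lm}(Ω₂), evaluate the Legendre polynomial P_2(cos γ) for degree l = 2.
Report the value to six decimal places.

Term-by-term m-sum for l=2 (normalisation 4π/5 = 2.513274):
  [-2]  conj(Y_{2,-2})(Ω₁) = (-0.187339, -0.335567) ; Y_{2,-2}(Ω₂) = (-0.000333, -0.001132) ; Δ = (-0.000317, 0.000324)
  [-1]  conj(Y_{2,-1})(Ω₁) = (-0.027753, 0.047279) ; Y_{2,-1}(Ω₂) = (-0.025533, 0.034137) ; Δ = (-0.000905, -0.002155)
  [+0]  conj(Y_{2,0})(Ω₁) = (-0.310603, -0.000000) ; Y_{2,0}(Ω₂) = (0.627893, 0.000000) ; Δ = (-0.195025, -0.000000)
  [+1]  conj(Y_{2,1})(Ω₁) = (0.027753, 0.047279) ; Y_{2,1}(Ω₂) = (0.025533, 0.034137) ; Δ = (-0.000905, 0.002155)
  [+2]  conj(Y_{2,2})(Ω₁) = (-0.187339, 0.335567) ; Y_{2,2}(Ω₂) = (-0.000333, 0.001132) ; Δ = (-0.000317, -0.000324)
Accumulated sum (-0.197471, 0.000000); after 4π/(2l+1) scaling, (-0.496298, 0.000000) ⇒ P_2 = -0.496298

-0.496298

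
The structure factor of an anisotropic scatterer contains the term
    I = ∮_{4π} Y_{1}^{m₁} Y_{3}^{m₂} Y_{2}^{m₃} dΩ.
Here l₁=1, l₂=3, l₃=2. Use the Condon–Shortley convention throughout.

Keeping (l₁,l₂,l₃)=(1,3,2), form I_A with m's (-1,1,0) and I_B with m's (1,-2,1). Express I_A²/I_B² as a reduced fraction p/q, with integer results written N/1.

3/5

Shared (l₁,l₂,l₃)=(1,3,2): N and (l;000)² cancel in I_A²/I_B².
A: Δ = 2!·0!·4!/7! = 1/105; Racah Σ t=2..2: t=2:+1/8 = 1/8; ⇒ 3j(1 3 2; -1 1 0)² = 2/35, sgn +1
B: Δ = 2!·0!·4!/7! = 1/105; Racah Σ t=0..0: t=0:+1/12 = 1/12; ⇒ 3j(1 3 2; 1 -2 1)² = 2/21, sgn -1
I_A²/I_B² = (2/35)/(2/21) = 3/5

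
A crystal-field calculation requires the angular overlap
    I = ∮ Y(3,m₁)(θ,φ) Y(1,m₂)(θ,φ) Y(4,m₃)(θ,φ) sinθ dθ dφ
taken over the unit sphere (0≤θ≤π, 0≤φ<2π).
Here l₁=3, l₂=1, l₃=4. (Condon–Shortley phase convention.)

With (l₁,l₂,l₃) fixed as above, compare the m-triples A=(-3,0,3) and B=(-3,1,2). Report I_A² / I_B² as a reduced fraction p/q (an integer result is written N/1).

7/1

Same 3,1,4: normalisation and zero-m 3j drop out of the ratio.
A: Δ: 0! 6! 2! / 9! → 1/252; sum: t=0:+1/720 = 1/720; 3j²(3 1 4; -3 0 3) = Δ·Π!·Σ² = 1/36  (sign -1)
B: Δ: 0! 6! 2! / 9! → 1/252; sum: t=0:+1/1440 = 1/1440; 3j²(3 1 4; -3 1 2) = Δ·Π!·Σ² = 1/252  (sign +1)
I_A²/I_B² = (1/36)/(1/252) = 7/1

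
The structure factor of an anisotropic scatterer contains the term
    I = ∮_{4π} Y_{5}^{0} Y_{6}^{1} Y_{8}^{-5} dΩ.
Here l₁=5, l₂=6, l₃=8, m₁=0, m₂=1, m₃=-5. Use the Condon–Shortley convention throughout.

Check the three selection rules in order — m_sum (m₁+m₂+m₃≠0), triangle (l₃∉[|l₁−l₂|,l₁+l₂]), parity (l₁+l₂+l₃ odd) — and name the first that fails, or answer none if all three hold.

azimuthal sum: 0 + 1 − 5 = -4  ✗
1 ≤ 8 ≤ 11 (triangle on l)
L = 5 + 6 + 8 = 19 (odd)

m_sum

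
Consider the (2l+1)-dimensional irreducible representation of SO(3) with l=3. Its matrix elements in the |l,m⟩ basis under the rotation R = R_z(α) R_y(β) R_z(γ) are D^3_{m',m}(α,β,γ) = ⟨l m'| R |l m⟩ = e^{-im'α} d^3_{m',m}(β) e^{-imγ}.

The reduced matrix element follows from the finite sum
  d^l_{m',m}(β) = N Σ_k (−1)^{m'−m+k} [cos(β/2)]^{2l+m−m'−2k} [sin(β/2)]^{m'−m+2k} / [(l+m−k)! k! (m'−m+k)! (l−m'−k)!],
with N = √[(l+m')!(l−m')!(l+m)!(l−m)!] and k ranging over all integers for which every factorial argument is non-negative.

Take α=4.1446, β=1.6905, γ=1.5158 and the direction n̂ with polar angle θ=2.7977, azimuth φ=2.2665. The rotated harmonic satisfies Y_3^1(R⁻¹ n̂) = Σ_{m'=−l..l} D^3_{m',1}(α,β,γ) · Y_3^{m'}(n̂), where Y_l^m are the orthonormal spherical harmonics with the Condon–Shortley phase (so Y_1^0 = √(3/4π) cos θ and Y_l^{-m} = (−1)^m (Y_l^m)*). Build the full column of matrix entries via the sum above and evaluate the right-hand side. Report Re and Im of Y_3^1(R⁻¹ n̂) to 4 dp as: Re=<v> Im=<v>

Re=-0.0868 Im=-0.3111

Need the full column D^3_{m',1} for m'=−3..3 at α=4.1446, β=1.6905, γ=1.5158.
cos(β/2)=0.663544, sin(β/2)=0.748137
d^3_{-3,1}: single k=4 term ⇒ +0.534208;  D = -0.041399-0.532601i
d^3_{-2,1}: k∈[3..4] ⇒ +0.773719 -0.491785 = +0.281933;  D = +0.248731+0.132739i
d^3_{-1,1}: k∈[2..4] ⇒ +0.651018 -1.103454 +0.175342 = -0.277094;  D = +0.241453-0.135946i
d^3_{0,1}: k∈[1..3] ⇒ +0.333366 -1.271350 +0.538724 = -0.399260;  D = -0.021947+0.398656i
d^3_{1,1}: k∈[0..2] ⇒ +0.085353 -0.868024 +0.827591 = +0.044920;  D = +0.036486+0.026202i
d^3_{2,1}: k∈[0..1] ⇒ -0.304320 +0.773719 = +0.469399;  D = -0.435875+0.174206i
d^3_{3,1}: single k=0 term ⇒ +0.420230;  D = +0.078360-0.412860i
Y_3^{m'}(θ=2.7977,φ=2.2665) and Σ D·Y over m':
  (-0.0414-0.5326i)·(+0.0139-0.0079i)  (+0.2487+0.1327i)·(+0.0195-0.1076i)  (+0.2415-0.1359i)·(-0.2397-0.2870i)  (-0.0219+0.3987i)·(-0.5030+0.0000i)  (+0.0365+0.0262i)·(+0.2397-0.2870i)  (-0.4359+0.1742i)·(+0.0195+0.1076i)  (+0.0784-0.4129i)·(-0.0139-0.0079i)
Y_3^1(R⁻¹ n̂) = -0.086825-0.311069i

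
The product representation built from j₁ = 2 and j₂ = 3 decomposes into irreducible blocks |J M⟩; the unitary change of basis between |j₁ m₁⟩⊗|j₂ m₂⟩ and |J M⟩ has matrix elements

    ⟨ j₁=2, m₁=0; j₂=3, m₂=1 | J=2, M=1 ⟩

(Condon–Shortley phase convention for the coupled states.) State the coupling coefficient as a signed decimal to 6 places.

√[5·3!1!3!/8! · 2!2!4!2!3!1!] = √(36/7)
  +(−1)^1/∏(1,2,1,3,0,0)! = -1/12  (running -1/12)
  +(−1)^2/∏(2,1,0,2,1,1)! = 1/4  (running 1/6)
⟨..|..⟩ = √(36/7)·(1/6) = +0.377964

+√(1/7) = +0.377964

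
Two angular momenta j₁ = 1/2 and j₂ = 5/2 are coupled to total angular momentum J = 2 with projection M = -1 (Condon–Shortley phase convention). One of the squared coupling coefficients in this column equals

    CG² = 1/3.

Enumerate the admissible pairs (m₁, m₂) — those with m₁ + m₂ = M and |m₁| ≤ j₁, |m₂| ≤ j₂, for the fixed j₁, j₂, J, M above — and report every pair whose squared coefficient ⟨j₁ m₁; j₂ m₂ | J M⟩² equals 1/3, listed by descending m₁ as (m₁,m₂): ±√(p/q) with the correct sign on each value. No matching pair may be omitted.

Admissible pairs with m₁+m₂ = M = -1: (-1/2,-1/2), (1/2,-3/2)
  (m₁,m₂)=(1/2,-3/2): CG² = 2/3, CG = +√(2/3)
  (m₁,m₂)=(-1/2,-1/2): CG² = 1/3, CG = −√(1/3)   ← matches the target
Pairs with CG² = 1/3: (-1/2,-1/2): −√(1/3)

(-1/2,-1/2): −√(1/3)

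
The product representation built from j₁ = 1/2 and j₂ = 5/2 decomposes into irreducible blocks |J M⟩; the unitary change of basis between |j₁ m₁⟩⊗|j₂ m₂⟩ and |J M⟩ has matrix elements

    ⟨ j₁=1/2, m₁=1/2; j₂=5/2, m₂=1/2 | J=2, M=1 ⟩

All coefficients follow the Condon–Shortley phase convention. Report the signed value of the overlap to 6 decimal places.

triangle: 1!*0!*4!/6! = 24/720
(j±m)!: 1!*0!*3!*2!*3!*1! = 72
prefactor² = (2J+1)*Δ*N² = 12
  k=0: +1/(0!*1!*0!*3!*0!*1!) = 1/6
Σ = 1/6  ⇒  CG² = 12*(1/6)² = 1/3
CG = +√(1/3) = +0.577350

+√(1/3) = +0.577350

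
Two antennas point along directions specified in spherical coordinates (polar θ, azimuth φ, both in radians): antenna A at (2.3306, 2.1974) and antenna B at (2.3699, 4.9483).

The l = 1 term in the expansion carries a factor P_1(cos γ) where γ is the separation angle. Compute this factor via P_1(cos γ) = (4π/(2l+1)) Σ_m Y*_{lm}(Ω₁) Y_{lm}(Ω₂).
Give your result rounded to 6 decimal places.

Summing Y*_{l m}(θ₁,φ₁)·Y_{l m}(θ₂,φ₂) over m ∈ [−1, 1]; prefactor 4π/(2·1+1) = 4.188790:
  m=-1: Y*=-0.14688 + 0.20289j  Y=0.05631 + 0.23426j  product -0.05580 - 0.02298j
  m=+0: Y*=-0.33654 + 0.00000j  Y=-0.35020 + 0.00000j  product 0.11785 + 0.00000j
  m=+1: Y*=0.14688 + 0.20289j  Y=-0.05631 + 0.23426j  product -0.05580 + 0.02298j
Total Σ_m = 0.00626 + 0.00000j. Multiply by 4.188790: 0.02621 + 0.00000j. P_1(cos γ) = 0.026207

0.026207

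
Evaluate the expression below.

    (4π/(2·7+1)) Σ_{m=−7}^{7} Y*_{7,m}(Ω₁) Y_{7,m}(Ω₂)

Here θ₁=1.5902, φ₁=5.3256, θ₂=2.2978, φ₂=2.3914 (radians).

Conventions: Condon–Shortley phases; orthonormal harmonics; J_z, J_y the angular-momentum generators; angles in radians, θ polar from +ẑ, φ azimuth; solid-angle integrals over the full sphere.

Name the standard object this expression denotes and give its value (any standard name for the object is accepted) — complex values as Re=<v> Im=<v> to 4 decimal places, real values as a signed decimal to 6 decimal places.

Legendre polynomial (addition theorem), -0.088919

This sum is the spherical-harmonic addition theorem: it equals the Legendre polynomial P_l(cos γ) of the angle γ between the two directions.
Expand P_7 via completeness: Σ_{m} conj(Y_{7,m}) at Ω₁ times Y_{7,m} at Ω₂ —
  [-7]  conj(Y_{7,-7})(Ω₁) = 0.45600 - 0.20359j ; Y_{7,-7}(Ω₂) = -0.03336 + 0.05579j ; Δ = -0.00386 + 0.03223j
  [-6]  conj(Y_{7,-6})(Ω₁) = -0.03114 - 0.01857j ; Y_{7,-6}(Ω₂) = 0.04536 + 0.21154j ; Δ = 0.00252 - 0.00743j
  [-5]  conj(Y_{7,-5})(Ω₁) = -0.02753 - 0.36375j ; Y_{7,-5}(Ω₂) = 0.33229 + 0.23193j ; Δ = 0.07522 - 0.12725j
  [-4]  conj(Y_{7,-4})(Ω₁) = -0.03290 + 0.02708j ; Y_{7,-4}(Ω₂) = 0.41277 - 0.05851j ; Δ = -0.01200 + 0.01310j
  [-3]  conj(Y_{7,-3})(Ω₁) = -0.31715 - 0.08738j ; Y_{7,-3}(Ω₂) = 0.05074 - 0.06278j ; Δ = -0.02158 + 0.01548j
  [-2]  conj(Y_{7,-2})(Ω₁) = 0.01532 + 0.04273j ; Y_{7,-2}(Ω₂) = 0.02323 + 0.32934j ; Δ = -0.01372 + 0.00604j
  [-1]  conj(Y_{7,-1})(Ω₁) = -0.18190 + 0.25848j ; Y_{7,-1}(Ω₂) = 0.17377 + 0.16195j ; Δ = -0.07347 + 0.01546j
  [+0]  conj(Y_{7,0})(Ω₁) = 0.04621 + 0.00000j ; Y_{7,0}(Ω₂) = -0.26774 + 0.00000j ; Δ = -0.01237 + 0.00000j
  [+1]  conj(Y_{7,1})(Ω₁) = 0.18190 + 0.25848j ; Y_{7,1}(Ω₂) = -0.17377 + 0.16195j ; Δ = -0.07347 - 0.01546j
  [+2]  conj(Y_{7,2})(Ω₁) = 0.01532 - 0.04273j ; Y_{7,2}(Ω₂) = 0.02323 - 0.32934j ; Δ = -0.01372 - 0.00604j
  [+3]  conj(Y_{7,3})(Ω₁) = 0.31715 - 0.08738j ; Y_{7,3}(Ω₂) = -0.05074 - 0.06278j ; Δ = -0.02158 - 0.01548j
  [+4]  conj(Y_{7,4})(Ω₁) = -0.03290 - 0.02708j ; Y_{7,4}(Ω₂) = 0.41277 + 0.05851j ; Δ = -0.01200 - 0.01310j
  [+5]  conj(Y_{7,5})(Ω₁) = 0.02753 - 0.36375j ; Y_{7,5}(Ω₂) = -0.33229 + 0.23193j ; Δ = 0.07522 + 0.12725j
  [+6]  conj(Y_{7,6})(Ω₁) = -0.03114 + 0.01857j ; Y_{7,6}(Ω₂) = 0.04536 - 0.21154j ; Δ = 0.00252 + 0.00743j
  [+7]  conj(Y_{7,7})(Ω₁) = -0.45600 - 0.20359j ; Y_{7,7}(Ω₂) = 0.03336 + 0.05579j ; Δ = -0.00386 - 0.03223j
Σ over m = -0.10614 - 0.00000j; ×(4π/15) → -0.08892 - 0.00000j. Real part: -0.088919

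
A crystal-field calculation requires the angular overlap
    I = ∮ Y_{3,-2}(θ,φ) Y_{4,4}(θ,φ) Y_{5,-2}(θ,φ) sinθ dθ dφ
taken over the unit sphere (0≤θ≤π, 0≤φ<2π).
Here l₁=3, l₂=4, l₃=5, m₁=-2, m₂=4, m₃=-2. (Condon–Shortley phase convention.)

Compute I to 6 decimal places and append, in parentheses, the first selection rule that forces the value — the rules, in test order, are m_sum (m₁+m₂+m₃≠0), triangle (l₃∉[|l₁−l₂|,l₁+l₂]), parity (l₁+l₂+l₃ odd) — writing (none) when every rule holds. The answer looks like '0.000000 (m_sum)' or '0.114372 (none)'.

-0.109480 (none)

Checks pass: Σm=0; 12 even; l₃=5∈[1,7].
(2·3+1)(2·4+1)(2·5+1) = 693
Δ: 2! 4! 6! / 13! → 1/180180
sum: t=0:+1/576 t=1:−1/144 t=2:+1/576 = -1/288
3j²(3 4 5; 0 0 0) = Δ·Π!·Σ² = 20/1001  (sign +1)
sum: t=2:+1/8640 = 1/8640
3j²(3 4 5; -2 4 -2) = Δ·Π!·Σ² = 14/1287  (sign -1)
combine: 4πI² = 693·20/1001·14/1287 = 280/1859
take √, sign -1: I = -0.10947990
No selection rule forces the value: the integral is nonzero (none).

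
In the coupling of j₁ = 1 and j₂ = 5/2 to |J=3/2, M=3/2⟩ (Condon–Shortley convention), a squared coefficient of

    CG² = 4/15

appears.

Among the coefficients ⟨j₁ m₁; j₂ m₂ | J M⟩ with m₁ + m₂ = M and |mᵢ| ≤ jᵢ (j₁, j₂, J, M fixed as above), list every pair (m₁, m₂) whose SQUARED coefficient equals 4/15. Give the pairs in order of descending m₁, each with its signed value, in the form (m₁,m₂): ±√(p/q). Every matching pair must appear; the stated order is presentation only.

(0,3/2): −√(4/15)

Admissible pairs with m₁+m₂ = M = 3/2: (-1,5/2), (0,3/2), (1,1/2)
  (m₁,m₂)=(1,1/2): CG² = 1/15, CG = +√(1/15)
  (m₁,m₂)=(0,3/2): CG² = 4/15, CG = −√(4/15)   ← matches the target
  (m₁,m₂)=(-1,5/2): CG² = 2/3, CG = +√(2/3)
Pairs with CG² = 4/15: (0,3/2): −√(4/15)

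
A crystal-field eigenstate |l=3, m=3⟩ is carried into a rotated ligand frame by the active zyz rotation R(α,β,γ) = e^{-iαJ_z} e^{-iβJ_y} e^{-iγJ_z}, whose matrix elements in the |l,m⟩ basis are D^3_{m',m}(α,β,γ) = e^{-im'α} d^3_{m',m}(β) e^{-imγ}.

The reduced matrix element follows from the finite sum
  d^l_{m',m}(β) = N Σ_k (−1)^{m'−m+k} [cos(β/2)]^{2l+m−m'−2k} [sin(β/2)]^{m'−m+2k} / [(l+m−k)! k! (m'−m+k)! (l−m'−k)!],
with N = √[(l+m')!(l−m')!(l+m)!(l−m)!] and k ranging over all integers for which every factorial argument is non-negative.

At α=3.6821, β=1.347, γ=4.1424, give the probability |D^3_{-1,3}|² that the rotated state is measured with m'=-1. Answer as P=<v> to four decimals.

Split into d^3_{-1,3}(β=1.3470) × two z-phases.
c=cos(1.347000/2)=0.781643, s=sin(1.347000/2)=0.623726; N=√[2·24·720·1]=185.903201
The bounds max(0,m−m')=4 and min(l+m,l−m')=4 give 1 term
  k=4: (−1)^0·185.9032/(48)·0.7816^2·0.6237^4 = +0.358127
d^3_{-1,3}(1.3470) = +0.358127
|D^3_{-1,3}|² = |d^3_{-1,3}(β)|² = (+0.358127)² = 0.128255 (the z-rotation phases have unit modulus)

P=0.1283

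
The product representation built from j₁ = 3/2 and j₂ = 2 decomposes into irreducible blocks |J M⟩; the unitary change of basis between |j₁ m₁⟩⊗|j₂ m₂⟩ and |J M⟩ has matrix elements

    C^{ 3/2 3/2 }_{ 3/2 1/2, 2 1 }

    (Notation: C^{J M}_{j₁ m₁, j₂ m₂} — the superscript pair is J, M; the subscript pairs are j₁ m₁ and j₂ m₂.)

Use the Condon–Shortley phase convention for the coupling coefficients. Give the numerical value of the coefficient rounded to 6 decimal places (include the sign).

-0.632456  (= −√(2/5))

j₁+j₂−J=2  J+j₁−j₂=1  J−j₁+j₂=2  j₁+j₂+J+1=6
(j₁±m₁, j₂±m₂, J±M) = (2,1,3,1,3,0)
P² = 8/5
sum k=1..1:
  [1] −1/2 = -1/2
S = -1/2
C² = P²·S² = 2/5 ; C = -0.632456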